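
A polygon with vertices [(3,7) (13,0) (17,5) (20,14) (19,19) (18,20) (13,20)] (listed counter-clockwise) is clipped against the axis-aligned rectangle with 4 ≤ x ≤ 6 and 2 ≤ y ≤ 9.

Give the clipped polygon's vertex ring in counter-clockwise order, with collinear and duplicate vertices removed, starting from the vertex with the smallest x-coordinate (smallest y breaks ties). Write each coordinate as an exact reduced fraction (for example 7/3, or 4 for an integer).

1. After x ≥ 4: [(4,83/10) (4,63/10) (13,0) (17,5) (20,14) (19,19) (18,20) (13,20)]
2. After x ≤ 6: [(6,109/10) (4,83/10) (4,63/10) (6,49/10)]
3. After y ≥ 2: [(6,109/10) (4,83/10) (4,63/10) (6,49/10)]
4. After y ≤ 9: [(6,9) (59/13,9) (4,83/10) (4,63/10) (6,49/10)]
5. Canonical ring: [(4,63/10) (6,49/10) (6,9) (59/13,9) (4,83/10)]

Clipped polygon: [(4,63/10) (6,49/10) (6,9) (59/13,9) (4,83/10)]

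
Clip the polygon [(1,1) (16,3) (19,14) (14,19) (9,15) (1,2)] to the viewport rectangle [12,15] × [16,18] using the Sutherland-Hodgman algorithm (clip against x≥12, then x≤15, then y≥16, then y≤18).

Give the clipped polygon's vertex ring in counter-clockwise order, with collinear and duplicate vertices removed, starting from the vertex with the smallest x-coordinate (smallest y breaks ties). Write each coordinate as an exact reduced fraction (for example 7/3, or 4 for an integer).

Clipped polygon: [(12,16) (15,16) (15,18) (51/4,18) (12,87/5)]

1. After x ≥ 12: [(12,37/15) (16,3) (19,14) (14,19) (12,87/5)]
2. After x ≤ 15: [(12,37/15) (15,43/15) (15,18) (14,19) (12,87/5)]
3. After y ≥ 16: [(12,16) (15,16) (15,18) (14,19) (12,87/5)]
4. After y ≤ 18: [(12,16) (15,16) (15,18) (15,18) (51/4,18) (12,87/5)]
5. Canonical ring: [(12,16) (15,16) (15,18) (51/4,18) (12,87/5)]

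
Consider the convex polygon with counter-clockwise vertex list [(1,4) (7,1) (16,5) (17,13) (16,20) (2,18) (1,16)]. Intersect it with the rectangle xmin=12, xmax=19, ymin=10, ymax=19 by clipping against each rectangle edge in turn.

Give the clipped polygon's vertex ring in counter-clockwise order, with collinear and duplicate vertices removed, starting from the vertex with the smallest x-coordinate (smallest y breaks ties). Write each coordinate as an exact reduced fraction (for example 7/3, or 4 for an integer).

Clipped polygon: [(12,10) (133/8,10) (17,13) (113/7,19) (12,19)]

1. After x ≥ 12: [(12,29/9) (16,5) (17,13) (16,20) (12,136/7)]
2. After x ≤ 19: [(12,29/9) (16,5) (17,13) (16,20) (12,136/7)]
3. After y ≥ 10: [(12,10) (133/8,10) (17,13) (16,20) (12,136/7)]
4. After y ≤ 19: [(12,19) (12,10) (133/8,10) (17,13) (113/7,19)]
5. Canonical ring: [(12,10) (133/8,10) (17,13) (113/7,19) (12,19)]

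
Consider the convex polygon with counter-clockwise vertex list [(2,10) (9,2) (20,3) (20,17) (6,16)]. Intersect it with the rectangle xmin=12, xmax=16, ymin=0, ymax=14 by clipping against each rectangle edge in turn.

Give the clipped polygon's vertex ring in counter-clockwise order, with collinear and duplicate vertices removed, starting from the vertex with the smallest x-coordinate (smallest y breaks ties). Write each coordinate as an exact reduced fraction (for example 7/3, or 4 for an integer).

Clipped polygon: [(12,25/11) (16,29/11) (16,14) (12,14)]

1. After x ≥ 12: [(12,25/11) (20,3) (20,17) (12,115/7)]
2. After x ≤ 16: [(12,25/11) (16,29/11) (16,117/7) (12,115/7)]
3. After y ≥ 0: [(12,25/11) (16,29/11) (16,117/7) (12,115/7)]
4. After y ≤ 14: [(12,14) (12,25/11) (16,29/11) (16,14)]
5. Canonical ring: [(12,25/11) (16,29/11) (16,14) (12,14)]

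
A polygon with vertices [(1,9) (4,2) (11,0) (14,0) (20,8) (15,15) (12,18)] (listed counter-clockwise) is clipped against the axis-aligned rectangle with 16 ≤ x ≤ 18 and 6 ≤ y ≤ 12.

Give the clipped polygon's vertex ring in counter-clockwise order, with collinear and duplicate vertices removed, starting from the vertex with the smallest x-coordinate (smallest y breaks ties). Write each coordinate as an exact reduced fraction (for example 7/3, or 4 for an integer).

1. After x ≥ 16: [(16,8/3) (20,8) (16,68/5)]
2. After x ≤ 18: [(16,8/3) (18,16/3) (18,54/5) (16,68/5)]
3. After y ≥ 6: [(16,6) (18,6) (18,54/5) (16,68/5)]
4. After y ≤ 12: [(16,12) (16,6) (18,6) (18,54/5) (120/7,12)]
5. Canonical ring: [(16,6) (18,6) (18,54/5) (120/7,12) (16,12)]

Clipped polygon: [(16,6) (18,6) (18,54/5) (120/7,12) (16,12)]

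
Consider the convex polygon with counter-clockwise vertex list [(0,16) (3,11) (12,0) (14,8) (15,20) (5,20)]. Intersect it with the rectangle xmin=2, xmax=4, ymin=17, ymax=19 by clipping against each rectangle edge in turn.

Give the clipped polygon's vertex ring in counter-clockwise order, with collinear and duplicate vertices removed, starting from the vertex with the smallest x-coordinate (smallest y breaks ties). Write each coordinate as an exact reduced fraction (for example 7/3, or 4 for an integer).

Clipped polygon: [(2,17) (4,17) (4,19) (15/4,19) (2,88/5)]

1. After x ≥ 2: [(2,88/5) (2,38/3) (3,11) (12,0) (14,8) (15,20) (5,20)]
2. After x ≤ 4: [(4,96/5) (2,88/5) (2,38/3) (3,11) (4,88/9)]
3. After y ≥ 17: [(4,17) (4,96/5) (2,88/5) (2,17)]
4. After y ≤ 19: [(4,17) (4,19) (15/4,19) (2,88/5) (2,17)]
5. Canonical ring: [(2,17) (4,17) (4,19) (15/4,19) (2,88/5)]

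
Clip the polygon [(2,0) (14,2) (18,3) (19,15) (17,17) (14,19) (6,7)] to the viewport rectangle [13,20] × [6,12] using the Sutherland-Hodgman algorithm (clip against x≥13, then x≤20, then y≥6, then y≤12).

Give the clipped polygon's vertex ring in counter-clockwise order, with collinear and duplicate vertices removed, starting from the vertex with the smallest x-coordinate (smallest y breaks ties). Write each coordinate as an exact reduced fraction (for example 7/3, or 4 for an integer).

Clipped polygon: [(13,6) (73/4,6) (75/4,12) (13,12)]

1. After x ≥ 13: [(13,11/6) (14,2) (18,3) (19,15) (17,17) (14,19) (13,35/2)]
2. After x ≤ 20: [(13,11/6) (14,2) (18,3) (19,15) (17,17) (14,19) (13,35/2)]
3. After y ≥ 6: [(13,6) (73/4,6) (19,15) (17,17) (14,19) (13,35/2)]
4. After y ≤ 12: [(13,12) (13,6) (73/4,6) (75/4,12)]
5. Canonical ring: [(13,6) (73/4,6) (75/4,12) (13,12)]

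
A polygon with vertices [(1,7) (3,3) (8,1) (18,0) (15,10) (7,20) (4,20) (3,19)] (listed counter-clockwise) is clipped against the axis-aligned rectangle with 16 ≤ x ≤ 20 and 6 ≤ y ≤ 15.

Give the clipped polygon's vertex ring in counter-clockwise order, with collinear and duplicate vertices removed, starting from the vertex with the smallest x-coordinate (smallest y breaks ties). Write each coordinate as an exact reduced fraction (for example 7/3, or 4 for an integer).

1. After x ≥ 16: [(16,1/5) (18,0) (16,20/3)]
2. After x ≤ 20: [(16,1/5) (18,0) (16,20/3)]
3. After y ≥ 6: [(16,6) (81/5,6) (16,20/3)]
4. After y ≤ 15: [(16,6) (81/5,6) (16,20/3)]
5. Canonical ring: [(16,6) (81/5,6) (16,20/3)]

Clipped polygon: [(16,6) (81/5,6) (16,20/3)]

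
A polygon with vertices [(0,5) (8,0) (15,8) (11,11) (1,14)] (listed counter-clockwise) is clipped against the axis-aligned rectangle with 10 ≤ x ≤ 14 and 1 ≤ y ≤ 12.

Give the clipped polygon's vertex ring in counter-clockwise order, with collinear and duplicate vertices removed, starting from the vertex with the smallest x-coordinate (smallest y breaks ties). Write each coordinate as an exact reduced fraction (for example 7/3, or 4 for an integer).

1. After x ≥ 10: [(10,16/7) (15,8) (11,11) (10,113/10)]
2. After x ≤ 14: [(10,16/7) (14,48/7) (14,35/4) (11,11) (10,113/10)]
3. After y ≥ 1: [(10,16/7) (14,48/7) (14,35/4) (11,11) (10,113/10)]
4. After y ≤ 12: [(10,16/7) (14,48/7) (14,35/4) (11,11) (10,113/10)]
5. Canonical ring: [(10,16/7) (14,48/7) (14,35/4) (11,11) (10,113/10)]

Clipped polygon: [(10,16/7) (14,48/7) (14,35/4) (11,11) (10,113/10)]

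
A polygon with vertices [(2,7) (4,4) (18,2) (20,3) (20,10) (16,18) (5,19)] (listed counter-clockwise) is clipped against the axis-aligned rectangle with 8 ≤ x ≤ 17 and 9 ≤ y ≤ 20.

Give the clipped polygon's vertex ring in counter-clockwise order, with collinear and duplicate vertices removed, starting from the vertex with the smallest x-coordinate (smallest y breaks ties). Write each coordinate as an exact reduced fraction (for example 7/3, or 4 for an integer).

1. After x ≥ 8: [(8,24/7) (18,2) (20,3) (20,10) (16,18) (8,206/11)]
2. After x ≤ 17: [(8,24/7) (17,15/7) (17,16) (16,18) (8,206/11)]
3. After y ≥ 9: [(8,9) (17,9) (17,16) (16,18) (8,206/11)]
4. After y ≤ 20: [(8,9) (17,9) (17,16) (16,18) (8,206/11)]
5. Canonical ring: [(8,9) (17,9) (17,16) (16,18) (8,206/11)]

Clipped polygon: [(8,9) (17,9) (17,16) (16,18) (8,206/11)]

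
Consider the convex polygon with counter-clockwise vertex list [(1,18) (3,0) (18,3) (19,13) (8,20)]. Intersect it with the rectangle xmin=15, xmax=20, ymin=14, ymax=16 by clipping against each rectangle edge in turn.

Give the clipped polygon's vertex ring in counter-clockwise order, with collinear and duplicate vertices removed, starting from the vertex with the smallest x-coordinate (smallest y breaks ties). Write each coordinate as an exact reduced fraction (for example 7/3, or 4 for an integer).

Clipped polygon: [(15,14) (122/7,14) (15,171/11)]

1. After x ≥ 15: [(15,12/5) (18,3) (19,13) (15,171/11)]
2. After x ≤ 20: [(15,12/5) (18,3) (19,13) (15,171/11)]
3. After y ≥ 14: [(15,14) (122/7,14) (15,171/11)]
4. After y ≤ 16: [(15,14) (122/7,14) (15,171/11)]
5. Canonical ring: [(15,14) (122/7,14) (15,171/11)]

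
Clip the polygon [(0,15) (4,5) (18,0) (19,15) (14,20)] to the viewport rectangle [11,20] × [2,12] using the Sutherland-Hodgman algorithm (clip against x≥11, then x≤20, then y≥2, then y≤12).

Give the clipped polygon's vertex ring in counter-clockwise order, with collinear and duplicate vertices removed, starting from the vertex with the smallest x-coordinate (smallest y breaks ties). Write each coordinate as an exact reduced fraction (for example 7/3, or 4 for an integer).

Clipped polygon: [(11,5/2) (62/5,2) (272/15,2) (94/5,12) (11,12)]

1. After x ≥ 11: [(11,265/14) (11,5/2) (18,0) (19,15) (14,20)]
2. After x ≤ 20: [(11,265/14) (11,5/2) (18,0) (19,15) (14,20)]
3. After y ≥ 2: [(11,265/14) (11,5/2) (62/5,2) (272/15,2) (19,15) (14,20)]
4. After y ≤ 12: [(11,12) (11,5/2) (62/5,2) (272/15,2) (94/5,12)]
5. Canonical ring: [(11,5/2) (62/5,2) (272/15,2) (94/5,12) (11,12)]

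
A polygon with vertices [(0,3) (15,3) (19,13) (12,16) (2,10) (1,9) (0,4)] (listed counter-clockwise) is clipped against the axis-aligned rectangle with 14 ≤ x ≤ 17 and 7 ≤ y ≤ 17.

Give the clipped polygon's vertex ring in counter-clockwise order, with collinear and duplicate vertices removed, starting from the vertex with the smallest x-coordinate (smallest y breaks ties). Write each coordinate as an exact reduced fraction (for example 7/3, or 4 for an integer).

Clipped polygon: [(14,7) (83/5,7) (17,8) (17,97/7) (14,106/7)]

1. After x ≥ 14: [(14,3) (15,3) (19,13) (14,106/7)]
2. After x ≤ 17: [(14,3) (15,3) (17,8) (17,97/7) (14,106/7)]
3. After y ≥ 7: [(14,7) (83/5,7) (17,8) (17,97/7) (14,106/7)]
4. After y ≤ 17: [(14,7) (83/5,7) (17,8) (17,97/7) (14,106/7)]
5. Canonical ring: [(14,7) (83/5,7) (17,8) (17,97/7) (14,106/7)]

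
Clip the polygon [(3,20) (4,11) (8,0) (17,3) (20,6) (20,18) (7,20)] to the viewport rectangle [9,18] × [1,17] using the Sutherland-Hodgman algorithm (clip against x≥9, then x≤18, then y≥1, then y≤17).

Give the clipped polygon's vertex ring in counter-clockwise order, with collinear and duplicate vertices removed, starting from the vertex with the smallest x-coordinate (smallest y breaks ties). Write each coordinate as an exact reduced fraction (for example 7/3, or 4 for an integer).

Clipped polygon: [(9,1) (11,1) (17,3) (18,4) (18,17) (9,17)]

1. After x ≥ 9: [(9,1/3) (17,3) (20,6) (20,18) (9,256/13)]
2. After x ≤ 18: [(9,1/3) (17,3) (18,4) (18,238/13) (9,256/13)]
3. After y ≥ 1: [(9,1) (11,1) (17,3) (18,4) (18,238/13) (9,256/13)]
4. After y ≤ 17: [(9,17) (9,1) (11,1) (17,3) (18,4) (18,17)]
5. Canonical ring: [(9,1) (11,1) (17,3) (18,4) (18,17) (9,17)]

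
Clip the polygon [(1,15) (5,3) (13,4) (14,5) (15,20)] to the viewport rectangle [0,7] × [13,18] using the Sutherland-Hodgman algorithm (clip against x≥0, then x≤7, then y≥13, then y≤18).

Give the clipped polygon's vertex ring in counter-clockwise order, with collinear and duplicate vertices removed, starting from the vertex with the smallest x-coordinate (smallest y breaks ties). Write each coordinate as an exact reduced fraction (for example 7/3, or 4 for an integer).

Clipped polygon: [(1,15) (5/3,13) (7,13) (7,120/7)]

1. After x ≥ 0: [(1,15) (5,3) (13,4) (14,5) (15,20)]
2. After x ≤ 7: [(7,120/7) (1,15) (5,3) (7,13/4)]
3. After y ≥ 13: [(7,13) (7,120/7) (1,15) (5/3,13)]
4. After y ≤ 18: [(7,13) (7,120/7) (1,15) (5/3,13)]
5. Canonical ring: [(1,15) (5/3,13) (7,13) (7,120/7)]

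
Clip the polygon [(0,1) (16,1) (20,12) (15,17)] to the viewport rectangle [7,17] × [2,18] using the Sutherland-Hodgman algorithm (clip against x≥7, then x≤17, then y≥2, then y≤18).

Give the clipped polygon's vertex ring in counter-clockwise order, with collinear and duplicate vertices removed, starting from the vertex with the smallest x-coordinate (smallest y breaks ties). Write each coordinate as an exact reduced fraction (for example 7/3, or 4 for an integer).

1. After x ≥ 7: [(7,127/15) (7,1) (16,1) (20,12) (15,17)]
2. After x ≤ 17: [(7,127/15) (7,1) (16,1) (17,15/4) (17,15) (15,17)]
3. After y ≥ 2: [(7,127/15) (7,2) (180/11,2) (17,15/4) (17,15) (15,17)]
4. After y ≤ 18: [(7,127/15) (7,2) (180/11,2) (17,15/4) (17,15) (15,17)]
5. Canonical ring: [(7,2) (180/11,2) (17,15/4) (17,15) (15,17) (7,127/15)]

Clipped polygon: [(7,2) (180/11,2) (17,15/4) (17,15) (15,17) (7,127/15)]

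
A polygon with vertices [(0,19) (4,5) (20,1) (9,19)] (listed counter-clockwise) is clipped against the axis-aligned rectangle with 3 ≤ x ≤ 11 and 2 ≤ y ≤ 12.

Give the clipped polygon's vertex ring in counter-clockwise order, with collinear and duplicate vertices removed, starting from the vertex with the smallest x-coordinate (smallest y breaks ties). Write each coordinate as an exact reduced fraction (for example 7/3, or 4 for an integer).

Clipped polygon: [(3,17/2) (4,5) (11,13/4) (11,12) (3,12)]

1. After x ≥ 3: [(3,19) (3,17/2) (4,5) (20,1) (9,19)]
2. After x ≤ 11: [(3,19) (3,17/2) (4,5) (11,13/4) (11,173/11) (9,19)]
3. After y ≥ 2: [(3,19) (3,17/2) (4,5) (11,13/4) (11,173/11) (9,19)]
4. After y ≤ 12: [(3,12) (3,17/2) (4,5) (11,13/4) (11,12)]
5. Canonical ring: [(3,17/2) (4,5) (11,13/4) (11,12) (3,12)]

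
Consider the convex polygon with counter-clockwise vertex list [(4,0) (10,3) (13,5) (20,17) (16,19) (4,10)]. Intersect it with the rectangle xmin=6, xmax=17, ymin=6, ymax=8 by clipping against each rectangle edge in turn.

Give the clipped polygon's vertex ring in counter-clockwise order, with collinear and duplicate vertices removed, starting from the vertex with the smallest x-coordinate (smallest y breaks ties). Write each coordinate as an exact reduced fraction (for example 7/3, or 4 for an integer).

Clipped polygon: [(6,6) (163/12,6) (59/4,8) (6,8)]

1. After x ≥ 6: [(6,1) (10,3) (13,5) (20,17) (16,19) (6,23/2)]
2. After x ≤ 17: [(6,1) (10,3) (13,5) (17,83/7) (17,37/2) (16,19) (6,23/2)]
3. After y ≥ 6: [(6,6) (163/12,6) (17,83/7) (17,37/2) (16,19) (6,23/2)]
4. After y ≤ 8: [(6,8) (6,6) (163/12,6) (59/4,8)]
5. Canonical ring: [(6,6) (163/12,6) (59/4,8) (6,8)]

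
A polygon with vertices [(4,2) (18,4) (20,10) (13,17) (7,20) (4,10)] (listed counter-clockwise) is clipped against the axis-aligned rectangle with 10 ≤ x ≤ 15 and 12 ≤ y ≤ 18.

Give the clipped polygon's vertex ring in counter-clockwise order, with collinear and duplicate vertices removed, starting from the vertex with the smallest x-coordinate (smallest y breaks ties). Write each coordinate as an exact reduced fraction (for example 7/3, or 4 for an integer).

1. After x ≥ 10: [(10,20/7) (18,4) (20,10) (13,17) (10,37/2)]
2. After x ≤ 15: [(10,20/7) (15,25/7) (15,15) (13,17) (10,37/2)]
3. After y ≥ 12: [(10,12) (15,12) (15,15) (13,17) (10,37/2)]
4. After y ≤ 18: [(10,18) (10,12) (15,12) (15,15) (13,17) (11,18)]
5. Canonical ring: [(10,12) (15,12) (15,15) (13,17) (11,18) (10,18)]

Clipped polygon: [(10,12) (15,12) (15,15) (13,17) (11,18) (10,18)]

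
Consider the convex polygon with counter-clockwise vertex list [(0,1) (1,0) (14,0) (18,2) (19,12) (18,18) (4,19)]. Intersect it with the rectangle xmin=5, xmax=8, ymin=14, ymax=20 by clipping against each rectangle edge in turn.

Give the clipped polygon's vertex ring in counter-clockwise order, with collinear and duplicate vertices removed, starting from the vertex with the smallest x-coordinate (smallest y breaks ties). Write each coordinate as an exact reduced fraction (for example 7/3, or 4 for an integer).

1. After x ≥ 5: [(5,0) (14,0) (18,2) (19,12) (18,18) (5,265/14)]
2. After x ≤ 8: [(5,0) (8,0) (8,131/7) (5,265/14)]
3. After y ≥ 14: [(5,14) (8,14) (8,131/7) (5,265/14)]
4. After y ≤ 20: [(5,14) (8,14) (8,131/7) (5,265/14)]
5. Canonical ring: [(5,14) (8,14) (8,131/7) (5,265/14)]

Clipped polygon: [(5,14) (8,14) (8,131/7) (5,265/14)]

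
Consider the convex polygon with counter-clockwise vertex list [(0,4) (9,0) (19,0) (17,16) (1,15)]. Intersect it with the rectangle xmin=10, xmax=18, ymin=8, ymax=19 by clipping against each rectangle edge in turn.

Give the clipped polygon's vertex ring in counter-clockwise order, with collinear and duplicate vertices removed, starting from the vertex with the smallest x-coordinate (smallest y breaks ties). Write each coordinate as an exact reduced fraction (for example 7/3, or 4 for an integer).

1. After x ≥ 10: [(10,0) (19,0) (17,16) (10,249/16)]
2. After x ≤ 18: [(10,0) (18,0) (18,8) (17,16) (10,249/16)]
3. After y ≥ 8: [(10,8) (18,8) (18,8) (17,16) (10,249/16)]
4. After y ≤ 19: [(10,8) (18,8) (18,8) (17,16) (10,249/16)]
5. Canonical ring: [(10,8) (18,8) (17,16) (10,249/16)]

Clipped polygon: [(10,8) (18,8) (17,16) (10,249/16)]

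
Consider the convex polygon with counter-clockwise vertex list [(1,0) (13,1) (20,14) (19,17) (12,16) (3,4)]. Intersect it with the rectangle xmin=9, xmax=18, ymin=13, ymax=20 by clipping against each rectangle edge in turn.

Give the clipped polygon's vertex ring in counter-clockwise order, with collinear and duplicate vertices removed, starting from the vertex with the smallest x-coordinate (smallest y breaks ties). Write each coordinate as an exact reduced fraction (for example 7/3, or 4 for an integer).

Clipped polygon: [(39/4,13) (18,13) (18,118/7) (12,16)]

1. After x ≥ 9: [(9,2/3) (13,1) (20,14) (19,17) (12,16) (9,12)]
2. After x ≤ 18: [(9,2/3) (13,1) (18,72/7) (18,118/7) (12,16) (9,12)]
3. After y ≥ 13: [(18,13) (18,118/7) (12,16) (39/4,13)]
4. After y ≤ 20: [(18,13) (18,118/7) (12,16) (39/4,13)]
5. Canonical ring: [(39/4,13) (18,13) (18,118/7) (12,16)]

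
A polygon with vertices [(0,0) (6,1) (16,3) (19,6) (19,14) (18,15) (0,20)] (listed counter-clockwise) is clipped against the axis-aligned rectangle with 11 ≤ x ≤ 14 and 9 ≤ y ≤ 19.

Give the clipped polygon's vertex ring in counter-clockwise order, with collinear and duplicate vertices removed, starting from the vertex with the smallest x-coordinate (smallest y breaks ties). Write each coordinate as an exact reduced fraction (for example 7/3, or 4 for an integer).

1. After x ≥ 11: [(11,2) (16,3) (19,6) (19,14) (18,15) (11,305/18)]
2. After x ≤ 14: [(11,2) (14,13/5) (14,145/9) (11,305/18)]
3. After y ≥ 9: [(11,9) (14,9) (14,145/9) (11,305/18)]
4. After y ≤ 19: [(11,9) (14,9) (14,145/9) (11,305/18)]
5. Canonical ring: [(11,9) (14,9) (14,145/9) (11,305/18)]

Clipped polygon: [(11,9) (14,9) (14,145/9) (11,305/18)]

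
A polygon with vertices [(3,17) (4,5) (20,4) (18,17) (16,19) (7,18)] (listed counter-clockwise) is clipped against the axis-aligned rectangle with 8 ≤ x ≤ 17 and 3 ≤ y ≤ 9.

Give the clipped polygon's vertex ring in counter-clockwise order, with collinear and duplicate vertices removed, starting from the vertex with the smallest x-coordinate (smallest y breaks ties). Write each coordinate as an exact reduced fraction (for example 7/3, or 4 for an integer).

Clipped polygon: [(8,19/4) (17,67/16) (17,9) (8,9)]

1. After x ≥ 8: [(8,19/4) (20,4) (18,17) (16,19) (8,163/9)]
2. After x ≤ 17: [(8,19/4) (17,67/16) (17,18) (16,19) (8,163/9)]
3. After y ≥ 3: [(8,19/4) (17,67/16) (17,18) (16,19) (8,163/9)]
4. After y ≤ 9: [(8,9) (8,19/4) (17,67/16) (17,9)]
5. Canonical ring: [(8,19/4) (17,67/16) (17,9) (8,9)]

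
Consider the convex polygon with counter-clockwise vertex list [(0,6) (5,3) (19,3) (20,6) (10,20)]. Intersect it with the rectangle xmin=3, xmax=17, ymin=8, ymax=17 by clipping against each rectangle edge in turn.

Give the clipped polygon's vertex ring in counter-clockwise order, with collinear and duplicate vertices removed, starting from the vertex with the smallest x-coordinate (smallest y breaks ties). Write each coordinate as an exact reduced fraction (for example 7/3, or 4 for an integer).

Clipped polygon: [(3,8) (17,8) (17,51/5) (85/7,17) (55/7,17) (3,51/5)]

1. After x ≥ 3: [(3,51/5) (3,21/5) (5,3) (19,3) (20,6) (10,20)]
2. After x ≤ 17: [(3,51/5) (3,21/5) (5,3) (17,3) (17,51/5) (10,20)]
3. After y ≥ 8: [(3,51/5) (3,8) (17,8) (17,51/5) (10,20)]
4. After y ≤ 17: [(55/7,17) (3,51/5) (3,8) (17,8) (17,51/5) (85/7,17)]
5. Canonical ring: [(3,8) (17,8) (17,51/5) (85/7,17) (55/7,17) (3,51/5)]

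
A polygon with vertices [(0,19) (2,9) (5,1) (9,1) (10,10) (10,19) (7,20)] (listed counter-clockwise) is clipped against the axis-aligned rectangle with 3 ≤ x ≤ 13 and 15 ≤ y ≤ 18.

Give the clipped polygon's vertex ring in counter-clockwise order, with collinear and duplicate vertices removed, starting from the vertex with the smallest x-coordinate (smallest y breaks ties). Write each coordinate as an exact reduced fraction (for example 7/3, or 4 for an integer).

1. After x ≥ 3: [(3,136/7) (3,19/3) (5,1) (9,1) (10,10) (10,19) (7,20)]
2. After x ≤ 13: [(3,136/7) (3,19/3) (5,1) (9,1) (10,10) (10,19) (7,20)]
3. After y ≥ 15: [(3,136/7) (3,15) (10,15) (10,19) (7,20)]
4. After y ≤ 18: [(3,18) (3,15) (10,15) (10,18)]
5. Canonical ring: [(3,15) (10,15) (10,18) (3,18)]

Clipped polygon: [(3,15) (10,15) (10,18) (3,18)]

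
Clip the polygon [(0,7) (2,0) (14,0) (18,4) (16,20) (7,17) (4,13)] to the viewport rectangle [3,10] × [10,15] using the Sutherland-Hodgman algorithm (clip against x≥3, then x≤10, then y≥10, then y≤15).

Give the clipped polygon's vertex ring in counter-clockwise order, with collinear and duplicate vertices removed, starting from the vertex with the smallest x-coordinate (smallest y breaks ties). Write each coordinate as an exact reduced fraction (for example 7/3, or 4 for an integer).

1. After x ≥ 3: [(3,23/2) (3,0) (14,0) (18,4) (16,20) (7,17) (4,13)]
2. After x ≤ 10: [(3,23/2) (3,0) (10,0) (10,18) (7,17) (4,13)]
3. After y ≥ 10: [(3,23/2) (3,10) (10,10) (10,18) (7,17) (4,13)]
4. After y ≤ 15: [(3,23/2) (3,10) (10,10) (10,15) (11/2,15) (4,13)]
5. Canonical ring: [(3,10) (10,10) (10,15) (11/2,15) (4,13) (3,23/2)]

Clipped polygon: [(3,10) (10,10) (10,15) (11/2,15) (4,13) (3,23/2)]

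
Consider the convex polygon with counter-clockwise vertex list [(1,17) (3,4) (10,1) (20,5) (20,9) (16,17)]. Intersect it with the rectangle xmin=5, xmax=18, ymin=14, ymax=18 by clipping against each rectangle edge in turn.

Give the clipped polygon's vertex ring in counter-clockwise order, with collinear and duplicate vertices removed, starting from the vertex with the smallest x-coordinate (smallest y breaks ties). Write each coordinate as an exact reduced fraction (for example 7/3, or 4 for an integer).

Clipped polygon: [(5,14) (35/2,14) (16,17) (5,17)]

1. After x ≥ 5: [(5,17) (5,22/7) (10,1) (20,5) (20,9) (16,17)]
2. After x ≤ 18: [(5,17) (5,22/7) (10,1) (18,21/5) (18,13) (16,17)]
3. After y ≥ 14: [(5,17) (5,14) (35/2,14) (16,17)]
4. After y ≤ 18: [(5,17) (5,14) (35/2,14) (16,17)]
5. Canonical ring: [(5,14) (35/2,14) (16,17) (5,17)]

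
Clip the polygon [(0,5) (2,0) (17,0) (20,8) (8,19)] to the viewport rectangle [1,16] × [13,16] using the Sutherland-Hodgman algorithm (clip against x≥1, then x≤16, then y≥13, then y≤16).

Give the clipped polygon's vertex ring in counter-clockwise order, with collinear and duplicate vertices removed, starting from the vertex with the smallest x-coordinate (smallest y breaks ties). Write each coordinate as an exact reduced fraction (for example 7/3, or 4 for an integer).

Clipped polygon: [(32/7,13) (160/11,13) (124/11,16) (44/7,16)]

1. After x ≥ 1: [(1,27/4) (1,5/2) (2,0) (17,0) (20,8) (8,19)]
2. After x ≤ 16: [(1,27/4) (1,5/2) (2,0) (16,0) (16,35/3) (8,19)]
3. After y ≥ 13: [(32/7,13) (160/11,13) (8,19)]
4. After y ≤ 16: [(44/7,16) (32/7,13) (160/11,13) (124/11,16)]
5. Canonical ring: [(32/7,13) (160/11,13) (124/11,16) (44/7,16)]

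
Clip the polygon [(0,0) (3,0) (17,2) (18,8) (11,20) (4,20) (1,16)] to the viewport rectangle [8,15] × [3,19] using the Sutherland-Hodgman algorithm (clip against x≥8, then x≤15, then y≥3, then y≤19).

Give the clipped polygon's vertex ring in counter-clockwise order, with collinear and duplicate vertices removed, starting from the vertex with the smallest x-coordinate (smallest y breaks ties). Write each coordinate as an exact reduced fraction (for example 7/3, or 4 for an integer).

Clipped polygon: [(8,3) (15,3) (15,92/7) (139/12,19) (8,19)]

1. After x ≥ 8: [(8,5/7) (17,2) (18,8) (11,20) (8,20)]
2. After x ≤ 15: [(8,5/7) (15,12/7) (15,92/7) (11,20) (8,20)]
3. After y ≥ 3: [(8,3) (15,3) (15,92/7) (11,20) (8,20)]
4. After y ≤ 19: [(8,19) (8,3) (15,3) (15,92/7) (139/12,19)]
5. Canonical ring: [(8,3) (15,3) (15,92/7) (139/12,19) (8,19)]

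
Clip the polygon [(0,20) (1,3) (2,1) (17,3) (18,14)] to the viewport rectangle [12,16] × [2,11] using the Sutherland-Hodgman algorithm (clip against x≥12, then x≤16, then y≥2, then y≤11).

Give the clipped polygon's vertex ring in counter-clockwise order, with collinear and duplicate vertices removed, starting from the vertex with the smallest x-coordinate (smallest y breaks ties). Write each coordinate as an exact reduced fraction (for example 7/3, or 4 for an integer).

Clipped polygon: [(12,7/3) (16,43/15) (16,11) (12,11)]

1. After x ≥ 12: [(12,16) (12,7/3) (17,3) (18,14)]
2. After x ≤ 16: [(16,44/3) (12,16) (12,7/3) (16,43/15)]
3. After y ≥ 2: [(16,44/3) (12,16) (12,7/3) (16,43/15)]
4. After y ≤ 11: [(16,11) (12,11) (12,7/3) (16,43/15)]
5. Canonical ring: [(12,7/3) (16,43/15) (16,11) (12,11)]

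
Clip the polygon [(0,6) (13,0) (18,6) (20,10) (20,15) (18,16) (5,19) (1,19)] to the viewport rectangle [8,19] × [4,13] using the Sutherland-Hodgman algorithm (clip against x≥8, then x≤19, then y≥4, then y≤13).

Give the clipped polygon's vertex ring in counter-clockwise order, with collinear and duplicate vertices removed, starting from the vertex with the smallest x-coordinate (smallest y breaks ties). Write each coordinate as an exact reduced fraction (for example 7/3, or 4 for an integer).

1. After x ≥ 8: [(8,30/13) (13,0) (18,6) (20,10) (20,15) (18,16) (8,238/13)]
2. After x ≤ 19: [(8,30/13) (13,0) (18,6) (19,8) (19,31/2) (18,16) (8,238/13)]
3. After y ≥ 4: [(8,4) (49/3,4) (18,6) (19,8) (19,31/2) (18,16) (8,238/13)]
4. After y ≤ 13: [(8,13) (8,4) (49/3,4) (18,6) (19,8) (19,13)]
5. Canonical ring: [(8,4) (49/3,4) (18,6) (19,8) (19,13) (8,13)]

Clipped polygon: [(8,4) (49/3,4) (18,6) (19,8) (19,13) (8,13)]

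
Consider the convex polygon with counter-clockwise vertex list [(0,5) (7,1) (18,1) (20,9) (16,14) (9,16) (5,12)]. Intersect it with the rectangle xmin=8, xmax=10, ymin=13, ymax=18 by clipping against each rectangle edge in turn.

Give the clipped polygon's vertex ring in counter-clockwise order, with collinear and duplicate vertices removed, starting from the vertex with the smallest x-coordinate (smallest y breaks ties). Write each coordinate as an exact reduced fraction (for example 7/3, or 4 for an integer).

Clipped polygon: [(8,13) (10,13) (10,110/7) (9,16) (8,15)]

1. After x ≥ 8: [(8,1) (18,1) (20,9) (16,14) (9,16) (8,15)]
2. After x ≤ 10: [(8,1) (10,1) (10,110/7) (9,16) (8,15)]
3. After y ≥ 13: [(8,13) (10,13) (10,110/7) (9,16) (8,15)]
4. After y ≤ 18: [(8,13) (10,13) (10,110/7) (9,16) (8,15)]
5. Canonical ring: [(8,13) (10,13) (10,110/7) (9,16) (8,15)]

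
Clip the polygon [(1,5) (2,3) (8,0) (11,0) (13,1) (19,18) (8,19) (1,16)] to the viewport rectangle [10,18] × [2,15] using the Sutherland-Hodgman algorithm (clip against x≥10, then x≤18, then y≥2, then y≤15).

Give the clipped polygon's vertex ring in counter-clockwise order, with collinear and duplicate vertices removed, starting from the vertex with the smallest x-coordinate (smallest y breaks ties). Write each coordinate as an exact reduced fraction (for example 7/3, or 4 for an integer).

1. After x ≥ 10: [(10,0) (11,0) (13,1) (19,18) (10,207/11)]
2. After x ≤ 18: [(10,0) (11,0) (13,1) (18,91/6) (18,199/11) (10,207/11)]
3. After y ≥ 2: [(10,2) (227/17,2) (18,91/6) (18,199/11) (10,207/11)]
4. After y ≤ 15: [(10,15) (10,2) (227/17,2) (305/17,15)]
5. Canonical ring: [(10,2) (227/17,2) (305/17,15) (10,15)]

Clipped polygon: [(10,2) (227/17,2) (305/17,15) (10,15)]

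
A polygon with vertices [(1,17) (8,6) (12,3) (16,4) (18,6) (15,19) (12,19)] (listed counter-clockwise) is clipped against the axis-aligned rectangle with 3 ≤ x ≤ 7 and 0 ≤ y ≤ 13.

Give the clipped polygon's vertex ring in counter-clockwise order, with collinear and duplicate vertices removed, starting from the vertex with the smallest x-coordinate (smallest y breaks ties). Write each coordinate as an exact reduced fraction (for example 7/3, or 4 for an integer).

1. After x ≥ 3: [(3,191/11) (3,97/7) (8,6) (12,3) (16,4) (18,6) (15,19) (12,19)]
2. After x ≤ 7: [(7,199/11) (3,191/11) (3,97/7) (7,53/7)]
3. After y ≥ 0: [(7,199/11) (3,191/11) (3,97/7) (7,53/7)]
4. After y ≤ 13: [(7,13) (39/11,13) (7,53/7)]
5. Canonical ring: [(39/11,13) (7,53/7) (7,13)]

Clipped polygon: [(39/11,13) (7,53/7) (7,13)]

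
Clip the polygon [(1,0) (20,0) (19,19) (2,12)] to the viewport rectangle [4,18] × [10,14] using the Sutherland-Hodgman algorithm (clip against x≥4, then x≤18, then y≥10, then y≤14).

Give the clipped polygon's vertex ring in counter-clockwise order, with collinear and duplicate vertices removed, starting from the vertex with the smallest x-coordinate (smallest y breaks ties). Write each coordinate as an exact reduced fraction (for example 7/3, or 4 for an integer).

Clipped polygon: [(4,10) (18,10) (18,14) (48/7,14) (4,218/17)]

1. After x ≥ 4: [(4,0) (20,0) (19,19) (4,218/17)]
2. After x ≤ 18: [(4,0) (18,0) (18,316/17) (4,218/17)]
3. After y ≥ 10: [(4,10) (18,10) (18,316/17) (4,218/17)]
4. After y ≤ 14: [(4,10) (18,10) (18,14) (48/7,14) (4,218/17)]
5. Canonical ring: [(4,10) (18,10) (18,14) (48/7,14) (4,218/17)]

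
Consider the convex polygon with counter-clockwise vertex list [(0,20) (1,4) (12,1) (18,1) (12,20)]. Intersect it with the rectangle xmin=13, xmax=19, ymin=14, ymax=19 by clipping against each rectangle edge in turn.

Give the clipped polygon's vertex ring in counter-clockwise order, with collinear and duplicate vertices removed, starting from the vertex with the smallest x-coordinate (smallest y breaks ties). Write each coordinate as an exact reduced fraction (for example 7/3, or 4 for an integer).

Clipped polygon: [(13,14) (264/19,14) (13,101/6)]

1. After x ≥ 13: [(13,1) (18,1) (13,101/6)]
2. After x ≤ 19: [(13,1) (18,1) (13,101/6)]
3. After y ≥ 14: [(13,14) (264/19,14) (13,101/6)]
4. After y ≤ 19: [(13,14) (264/19,14) (13,101/6)]
5. Canonical ring: [(13,14) (264/19,14) (13,101/6)]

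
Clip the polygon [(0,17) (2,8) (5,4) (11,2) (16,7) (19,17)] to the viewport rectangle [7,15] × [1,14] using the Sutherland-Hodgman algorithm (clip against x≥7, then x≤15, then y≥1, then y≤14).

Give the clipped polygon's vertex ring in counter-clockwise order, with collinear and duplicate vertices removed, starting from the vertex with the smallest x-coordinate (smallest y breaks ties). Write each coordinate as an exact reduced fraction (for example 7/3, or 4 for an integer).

1. After x ≥ 7: [(7,17) (7,10/3) (11,2) (16,7) (19,17)]
2. After x ≤ 15: [(15,17) (7,17) (7,10/3) (11,2) (15,6)]
3. After y ≥ 1: [(15,17) (7,17) (7,10/3) (11,2) (15,6)]
4. After y ≤ 14: [(15,14) (7,14) (7,10/3) (11,2) (15,6)]
5. Canonical ring: [(7,10/3) (11,2) (15,6) (15,14) (7,14)]

Clipped polygon: [(7,10/3) (11,2) (15,6) (15,14) (7,14)]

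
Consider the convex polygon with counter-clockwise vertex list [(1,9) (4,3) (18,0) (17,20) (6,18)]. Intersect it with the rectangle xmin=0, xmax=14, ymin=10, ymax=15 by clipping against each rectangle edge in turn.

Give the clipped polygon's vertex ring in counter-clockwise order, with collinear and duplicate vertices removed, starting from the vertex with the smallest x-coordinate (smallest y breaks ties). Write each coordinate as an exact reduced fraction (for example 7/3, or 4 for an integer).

1. After x ≥ 0: [(1,9) (4,3) (18,0) (17,20) (6,18)]
2. After x ≤ 14: [(1,9) (4,3) (14,6/7) (14,214/11) (6,18)]
3. After y ≥ 10: [(14/9,10) (14,10) (14,214/11) (6,18)]
4. After y ≤ 15: [(13/3,15) (14/9,10) (14,10) (14,15)]
5. Canonical ring: [(14/9,10) (14,10) (14,15) (13/3,15)]

Clipped polygon: [(14/9,10) (14,10) (14,15) (13/3,15)]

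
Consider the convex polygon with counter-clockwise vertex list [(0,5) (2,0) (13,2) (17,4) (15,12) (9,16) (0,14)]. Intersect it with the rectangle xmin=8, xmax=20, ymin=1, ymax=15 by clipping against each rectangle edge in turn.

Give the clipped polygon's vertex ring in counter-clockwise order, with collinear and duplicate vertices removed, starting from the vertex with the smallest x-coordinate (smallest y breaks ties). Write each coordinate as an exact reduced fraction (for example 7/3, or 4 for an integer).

Clipped polygon: [(8,12/11) (13,2) (17,4) (15,12) (21/2,15) (8,15)]

1. After x ≥ 8: [(8,12/11) (13,2) (17,4) (15,12) (9,16) (8,142/9)]
2. After x ≤ 20: [(8,12/11) (13,2) (17,4) (15,12) (9,16) (8,142/9)]
3. After y ≥ 1: [(8,12/11) (13,2) (17,4) (15,12) (9,16) (8,142/9)]
4. After y ≤ 15: [(8,15) (8,12/11) (13,2) (17,4) (15,12) (21/2,15)]
5. Canonical ring: [(8,12/11) (13,2) (17,4) (15,12) (21/2,15) (8,15)]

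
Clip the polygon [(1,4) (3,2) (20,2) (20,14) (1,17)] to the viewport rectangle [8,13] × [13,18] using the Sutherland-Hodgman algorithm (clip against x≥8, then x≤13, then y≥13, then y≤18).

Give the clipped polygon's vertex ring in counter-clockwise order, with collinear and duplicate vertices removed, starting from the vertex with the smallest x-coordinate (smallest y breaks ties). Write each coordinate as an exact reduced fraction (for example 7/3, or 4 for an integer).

Clipped polygon: [(8,13) (13,13) (13,287/19) (8,302/19)]

1. After x ≥ 8: [(8,2) (20,2) (20,14) (8,302/19)]
2. After x ≤ 13: [(8,2) (13,2) (13,287/19) (8,302/19)]
3. After y ≥ 13: [(8,13) (13,13) (13,287/19) (8,302/19)]
4. After y ≤ 18: [(8,13) (13,13) (13,287/19) (8,302/19)]
5. Canonical ring: [(8,13) (13,13) (13,287/19) (8,302/19)]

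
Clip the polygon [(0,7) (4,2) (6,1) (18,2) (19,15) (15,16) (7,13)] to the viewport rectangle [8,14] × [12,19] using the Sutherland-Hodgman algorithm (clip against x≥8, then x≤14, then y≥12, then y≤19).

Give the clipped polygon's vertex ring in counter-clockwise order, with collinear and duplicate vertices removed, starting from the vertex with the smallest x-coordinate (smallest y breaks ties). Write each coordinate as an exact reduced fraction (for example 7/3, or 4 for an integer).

1. After x ≥ 8: [(8,7/6) (18,2) (19,15) (15,16) (8,107/8)]
2. After x ≤ 14: [(8,7/6) (14,5/3) (14,125/8) (8,107/8)]
3. After y ≥ 12: [(8,12) (14,12) (14,125/8) (8,107/8)]
4. After y ≤ 19: [(8,12) (14,12) (14,125/8) (8,107/8)]
5. Canonical ring: [(8,12) (14,12) (14,125/8) (8,107/8)]

Clipped polygon: [(8,12) (14,12) (14,125/8) (8,107/8)]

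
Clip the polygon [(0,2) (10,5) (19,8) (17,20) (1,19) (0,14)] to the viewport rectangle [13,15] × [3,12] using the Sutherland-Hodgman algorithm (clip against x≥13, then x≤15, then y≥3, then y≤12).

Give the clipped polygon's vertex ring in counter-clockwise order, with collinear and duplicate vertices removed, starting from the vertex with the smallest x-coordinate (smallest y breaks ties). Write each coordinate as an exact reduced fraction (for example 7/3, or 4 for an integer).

1. After x ≥ 13: [(13,6) (19,8) (17,20) (13,79/4)]
2. After x ≤ 15: [(13,6) (15,20/3) (15,159/8) (13,79/4)]
3. After y ≥ 3: [(13,6) (15,20/3) (15,159/8) (13,79/4)]
4. After y ≤ 12: [(13,12) (13,6) (15,20/3) (15,12)]
5. Canonical ring: [(13,6) (15,20/3) (15,12) (13,12)]

Clipped polygon: [(13,6) (15,20/3) (15,12) (13,12)]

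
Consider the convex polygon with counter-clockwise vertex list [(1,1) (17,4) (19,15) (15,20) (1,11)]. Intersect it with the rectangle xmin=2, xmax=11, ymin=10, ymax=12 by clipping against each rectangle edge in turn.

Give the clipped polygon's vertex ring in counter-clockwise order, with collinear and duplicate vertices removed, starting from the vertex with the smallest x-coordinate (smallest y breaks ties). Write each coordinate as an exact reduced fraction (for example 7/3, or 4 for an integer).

Clipped polygon: [(2,10) (11,10) (11,12) (23/9,12) (2,163/14)]

1. After x ≥ 2: [(2,19/16) (17,4) (19,15) (15,20) (2,163/14)]
2. After x ≤ 11: [(2,19/16) (11,23/8) (11,122/7) (2,163/14)]
3. After y ≥ 10: [(2,10) (11,10) (11,122/7) (2,163/14)]
4. After y ≤ 12: [(2,10) (11,10) (11,12) (23/9,12) (2,163/14)]
5. Canonical ring: [(2,10) (11,10) (11,12) (23/9,12) (2,163/14)]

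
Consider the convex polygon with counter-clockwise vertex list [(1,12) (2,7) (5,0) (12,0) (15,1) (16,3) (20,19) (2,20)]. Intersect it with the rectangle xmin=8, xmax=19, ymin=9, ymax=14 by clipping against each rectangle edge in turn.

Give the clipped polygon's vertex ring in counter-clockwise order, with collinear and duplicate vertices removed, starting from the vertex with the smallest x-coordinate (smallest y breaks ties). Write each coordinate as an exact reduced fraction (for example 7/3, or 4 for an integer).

Clipped polygon: [(8,9) (35/2,9) (75/4,14) (8,14)]

1. After x ≥ 8: [(8,0) (12,0) (15,1) (16,3) (20,19) (8,59/3)]
2. After x ≤ 19: [(8,0) (12,0) (15,1) (16,3) (19,15) (19,343/18) (8,59/3)]
3. After y ≥ 9: [(8,9) (35/2,9) (19,15) (19,343/18) (8,59/3)]
4. After y ≤ 14: [(8,14) (8,9) (35/2,9) (75/4,14)]
5. Canonical ring: [(8,9) (35/2,9) (75/4,14) (8,14)]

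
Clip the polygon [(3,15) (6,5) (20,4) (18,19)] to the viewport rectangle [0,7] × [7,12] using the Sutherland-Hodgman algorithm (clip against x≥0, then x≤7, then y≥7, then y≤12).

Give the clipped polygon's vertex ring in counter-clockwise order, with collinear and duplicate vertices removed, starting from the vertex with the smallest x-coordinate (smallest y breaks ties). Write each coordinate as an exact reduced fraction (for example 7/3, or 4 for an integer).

1. After x ≥ 0: [(3,15) (6,5) (20,4) (18,19)]
2. After x ≤ 7: [(7,241/15) (3,15) (6,5) (7,69/14)]
3. After y ≥ 7: [(7,7) (7,241/15) (3,15) (27/5,7)]
4. After y ≤ 12: [(7,7) (7,12) (39/10,12) (27/5,7)]
5. Canonical ring: [(39/10,12) (27/5,7) (7,7) (7,12)]

Clipped polygon: [(39/10,12) (27/5,7) (7,7) (7,12)]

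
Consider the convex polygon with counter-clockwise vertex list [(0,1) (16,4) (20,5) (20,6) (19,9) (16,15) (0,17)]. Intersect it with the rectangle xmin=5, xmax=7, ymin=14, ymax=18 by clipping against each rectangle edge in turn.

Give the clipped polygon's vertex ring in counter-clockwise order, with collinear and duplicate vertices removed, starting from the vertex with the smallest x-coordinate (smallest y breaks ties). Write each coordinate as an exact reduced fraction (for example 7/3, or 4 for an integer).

1. After x ≥ 5: [(5,31/16) (16,4) (20,5) (20,6) (19,9) (16,15) (5,131/8)]
2. After x ≤ 7: [(5,31/16) (7,37/16) (7,129/8) (5,131/8)]
3. After y ≥ 14: [(5,14) (7,14) (7,129/8) (5,131/8)]
4. After y ≤ 18: [(5,14) (7,14) (7,129/8) (5,131/8)]
5. Canonical ring: [(5,14) (7,14) (7,129/8) (5,131/8)]

Clipped polygon: [(5,14) (7,14) (7,129/8) (5,131/8)]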